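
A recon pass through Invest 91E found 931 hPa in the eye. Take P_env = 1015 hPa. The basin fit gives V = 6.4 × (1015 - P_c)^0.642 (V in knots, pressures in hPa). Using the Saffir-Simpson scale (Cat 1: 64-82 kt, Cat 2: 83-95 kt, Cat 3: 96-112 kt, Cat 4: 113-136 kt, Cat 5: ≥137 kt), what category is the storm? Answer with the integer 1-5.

ΔP = 1015 − 931 = 84 hPa.
V ≈ 6.4 × 84^0.642 = 6.4 × 17.19 ≈ 110 kt.
110 kt falls in the Category 3 band.

3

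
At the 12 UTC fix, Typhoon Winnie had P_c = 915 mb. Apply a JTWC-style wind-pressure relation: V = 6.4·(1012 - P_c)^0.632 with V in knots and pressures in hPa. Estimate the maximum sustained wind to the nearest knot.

115 kt

ΔP = 1012 − 915 = 97 mb.
97^0.632 ≈ 18.015.
V ≈ 6.4 × 18.015 ≈ 115.3 kt.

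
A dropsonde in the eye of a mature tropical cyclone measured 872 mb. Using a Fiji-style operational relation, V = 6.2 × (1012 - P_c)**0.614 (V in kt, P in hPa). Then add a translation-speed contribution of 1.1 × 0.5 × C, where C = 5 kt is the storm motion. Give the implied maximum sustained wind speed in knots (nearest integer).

ΔP = 1012 − 872 = 140 mb.
140^0.614 ≈ 20.784.
V ≈ 6.2 × 20.784 ≈ 128.9 kt.
Translation term: 1.1 × 0.5 × 5 = 2.75 kt.
Corrected V ≈ 131.65 kt → 132 kt.

132 kt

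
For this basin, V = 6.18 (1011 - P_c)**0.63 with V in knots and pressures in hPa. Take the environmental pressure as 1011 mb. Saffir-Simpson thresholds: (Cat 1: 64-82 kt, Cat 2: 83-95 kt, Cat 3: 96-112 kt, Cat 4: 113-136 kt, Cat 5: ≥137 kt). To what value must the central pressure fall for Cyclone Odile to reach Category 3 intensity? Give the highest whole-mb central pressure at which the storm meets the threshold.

Category 3 begins at V = 96 kt.
Required ΔP = (96/6.18)^(1/0.63) = 15.534^1.587 ≈ 77.79 mb.
P_c ≤ 1011 − 77.79 = 933.21, so the highest integer P_c is 933 mb.

933 mb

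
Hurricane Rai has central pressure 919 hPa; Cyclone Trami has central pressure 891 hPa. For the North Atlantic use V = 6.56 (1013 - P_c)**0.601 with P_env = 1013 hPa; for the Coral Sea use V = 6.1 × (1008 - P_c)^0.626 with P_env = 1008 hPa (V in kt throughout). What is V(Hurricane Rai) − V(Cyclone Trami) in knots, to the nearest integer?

-20 kt

Hurricane Rai: ΔP = 94; V ≈ 6.56 × 94^0.601 ≈ 100.64 kt.
Cyclone Trami: ΔP = 117; V ≈ 6.1 × 117^0.626 ≈ 120.23 kt.
Difference ≈ 100.64 − 120.23 = -19.59 → -20 kt.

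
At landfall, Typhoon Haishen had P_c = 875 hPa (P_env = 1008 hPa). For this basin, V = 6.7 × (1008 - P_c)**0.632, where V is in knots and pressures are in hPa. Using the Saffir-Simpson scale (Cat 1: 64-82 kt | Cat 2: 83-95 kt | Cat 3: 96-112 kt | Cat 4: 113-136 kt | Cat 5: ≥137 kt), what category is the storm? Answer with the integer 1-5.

5

ΔP = 1008 − 875 = 133 hPa.
V ≈ 6.7 × 133^0.632 = 6.7 × 21.99 ≈ 147 kt.
147 kt falls in the Category 5 band.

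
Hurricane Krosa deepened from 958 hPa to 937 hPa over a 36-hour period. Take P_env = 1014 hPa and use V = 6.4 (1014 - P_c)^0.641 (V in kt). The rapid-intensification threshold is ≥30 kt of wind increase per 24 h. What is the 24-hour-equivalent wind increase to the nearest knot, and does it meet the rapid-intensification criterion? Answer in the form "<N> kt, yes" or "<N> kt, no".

13 kt, no

V₁: ΔP = 56, V ≈ 6.4 × 56^0.641 ≈ 84.48 kt.
V₂: ΔP = 77, V ≈ 6.4 × 77^0.641 ≈ 103.61 kt.
ΔV over 36 h = 19.13 kt → 24 h equivalent = 19.13 × 24/36 ≈ 12.75 kt.
13 kt < 30 kt ⇒ not rapid intensification.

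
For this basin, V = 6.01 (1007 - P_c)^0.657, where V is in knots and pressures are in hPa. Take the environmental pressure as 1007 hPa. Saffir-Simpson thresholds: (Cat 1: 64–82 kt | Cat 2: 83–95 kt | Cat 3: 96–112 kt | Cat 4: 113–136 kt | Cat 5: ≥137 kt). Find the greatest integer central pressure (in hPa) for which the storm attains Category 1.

Category 1 begins at V = 64 kt.
Required ΔP = (64/6.01)^(1/0.657) = 10.649^1.522 ≈ 36.61 hPa.
P_c ≤ 1007 − 36.61 = 970.39, so the highest integer P_c is 970 hPa.

970 hPa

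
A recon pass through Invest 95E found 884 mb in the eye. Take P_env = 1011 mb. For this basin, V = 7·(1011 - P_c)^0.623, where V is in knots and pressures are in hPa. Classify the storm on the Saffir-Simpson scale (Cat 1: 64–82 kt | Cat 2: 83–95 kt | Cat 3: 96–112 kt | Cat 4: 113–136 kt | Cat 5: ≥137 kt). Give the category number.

ΔP = 1011 − 884 = 127 mb.
V ≈ 7 × 127^0.623 = 7 × 20.45 ≈ 143 kt.
143 kt falls in the Category 5 band.

5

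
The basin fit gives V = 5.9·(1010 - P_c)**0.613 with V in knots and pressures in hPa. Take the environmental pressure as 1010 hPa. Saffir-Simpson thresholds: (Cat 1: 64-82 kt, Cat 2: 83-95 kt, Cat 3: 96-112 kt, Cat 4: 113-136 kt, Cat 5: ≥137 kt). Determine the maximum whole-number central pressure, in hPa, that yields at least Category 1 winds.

Category 1 begins at V = 64 kt.
Required ΔP = (64/5.9)^(1/0.613) = 10.847^1.631 ≈ 48.86 hPa.
P_c ≤ 1010 − 48.86 = 961.14, so the highest integer P_c is 961 hPa.

961 hPa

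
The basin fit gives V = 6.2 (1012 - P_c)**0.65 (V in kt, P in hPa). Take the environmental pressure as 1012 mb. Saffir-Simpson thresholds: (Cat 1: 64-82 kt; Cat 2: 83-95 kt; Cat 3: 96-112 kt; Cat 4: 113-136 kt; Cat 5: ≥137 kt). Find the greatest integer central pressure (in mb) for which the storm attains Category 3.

Category 3 begins at V = 96 kt.
Required ΔP = (96/6.2)^(1/0.65) = 15.484^1.538 ≈ 67.70 mb.
P_c ≤ 1012 − 67.70 = 944.30, so the highest integer P_c is 944 mb.

944 mb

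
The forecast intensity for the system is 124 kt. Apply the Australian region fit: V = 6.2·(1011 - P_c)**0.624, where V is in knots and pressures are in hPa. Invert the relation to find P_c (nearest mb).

889 mb

ΔP = (V / 6.2)^(1/0.624) = (124/6.2)^1.603.
124/6.2 = 20.000; 20.000^1.603 ≈ 121.61 mb.
P_c = 1011 − 121.61 = 889.39 ≈ 889 mb.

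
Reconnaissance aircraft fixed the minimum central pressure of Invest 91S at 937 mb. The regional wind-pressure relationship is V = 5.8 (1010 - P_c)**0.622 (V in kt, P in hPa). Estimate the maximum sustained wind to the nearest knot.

ΔP = 1010 − 937 = 73 mb.
73^0.622 ≈ 14.421.
V ≈ 5.8 × 14.421 ≈ 83.6 kt.

84 kt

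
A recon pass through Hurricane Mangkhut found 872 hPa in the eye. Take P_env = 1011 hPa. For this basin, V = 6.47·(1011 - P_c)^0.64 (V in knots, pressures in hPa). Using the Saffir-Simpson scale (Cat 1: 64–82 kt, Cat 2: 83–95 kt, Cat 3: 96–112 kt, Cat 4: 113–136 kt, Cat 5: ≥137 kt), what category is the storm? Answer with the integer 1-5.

ΔP = 1011 − 872 = 139 hPa.
V ≈ 6.47 × 139^0.64 = 6.47 × 23.52 ≈ 152 kt.
152 kt falls in the Category 5 band.

5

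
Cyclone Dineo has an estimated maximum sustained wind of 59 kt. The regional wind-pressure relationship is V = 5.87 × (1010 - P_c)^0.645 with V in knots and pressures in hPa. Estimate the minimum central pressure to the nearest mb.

974 mb

ΔP = (V / 5.87)^(1/0.645) = (59/5.87)^1.550.
59/5.87 = 10.051; 10.051^1.550 ≈ 35.79 mb.
P_c = 1010 − 35.79 = 974.21 ≈ 974 mb.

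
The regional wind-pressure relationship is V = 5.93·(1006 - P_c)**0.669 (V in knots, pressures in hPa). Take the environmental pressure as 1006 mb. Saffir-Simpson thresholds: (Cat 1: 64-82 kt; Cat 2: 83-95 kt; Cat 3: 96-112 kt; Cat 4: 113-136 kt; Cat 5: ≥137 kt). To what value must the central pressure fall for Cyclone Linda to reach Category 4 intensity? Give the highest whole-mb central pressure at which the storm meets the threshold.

Category 4 begins at V = 113 kt.
Required ΔP = (113/5.93)^(1/0.669) = 19.056^1.495 ≈ 81.91 mb.
P_c ≤ 1006 − 81.91 = 924.09, so the highest integer P_c is 924 mb.

924 mb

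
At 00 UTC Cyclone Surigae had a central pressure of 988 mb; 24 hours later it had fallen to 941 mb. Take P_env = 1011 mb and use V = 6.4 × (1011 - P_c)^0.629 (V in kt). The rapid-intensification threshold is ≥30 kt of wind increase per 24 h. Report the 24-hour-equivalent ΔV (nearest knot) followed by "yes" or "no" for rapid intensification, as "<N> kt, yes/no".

V₁: ΔP = 23, V ≈ 6.4 × 23^0.629 ≈ 45.99 kt.
V₂: ΔP = 70, V ≈ 6.4 × 70^0.629 ≈ 92.63 kt.
ΔV over 24 h = 46.64 kt → 24 h equivalent = 46.64 × 24/24 ≈ 46.64 kt.
47 kt ≥ 30 kt ⇒ rapid intensification.

47 kt, yes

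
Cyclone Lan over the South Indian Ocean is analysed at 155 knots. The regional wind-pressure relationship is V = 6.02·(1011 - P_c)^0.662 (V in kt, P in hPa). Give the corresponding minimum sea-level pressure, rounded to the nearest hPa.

ΔP = (V / 6.02)^(1/0.662) = (155/6.02)^1.511.
155/6.02 = 25.748; 25.748^1.511 ≈ 135.21 hPa.
P_c = 1011 − 135.21 = 875.79 ≈ 876 hPa.

876 hPa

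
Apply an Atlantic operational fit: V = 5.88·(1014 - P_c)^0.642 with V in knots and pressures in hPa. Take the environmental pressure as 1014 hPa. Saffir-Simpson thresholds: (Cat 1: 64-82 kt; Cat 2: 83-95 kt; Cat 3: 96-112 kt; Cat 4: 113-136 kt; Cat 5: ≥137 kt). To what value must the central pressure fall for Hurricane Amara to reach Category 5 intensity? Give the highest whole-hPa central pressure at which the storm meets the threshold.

879 hPa

Category 5 begins at V = 137 kt.
Required ΔP = (137/5.88)^(1/0.642) = 23.299^1.558 ≈ 134.84 hPa.
P_c ≤ 1014 − 134.84 = 879.16, so the highest integer P_c is 879 hPa.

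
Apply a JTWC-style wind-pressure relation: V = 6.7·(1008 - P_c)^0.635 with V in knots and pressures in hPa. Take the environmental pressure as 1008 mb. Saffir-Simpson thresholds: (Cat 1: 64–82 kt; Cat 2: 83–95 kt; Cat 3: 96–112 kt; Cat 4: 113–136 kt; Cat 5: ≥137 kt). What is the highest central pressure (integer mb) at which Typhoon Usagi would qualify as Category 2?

955 mb

Category 2 begins at V = 83 kt.
Required ΔP = (83/6.7)^(1/0.635) = 12.388^1.575 ≈ 52.63 mb.
P_c ≤ 1008 − 52.63 = 955.37, so the highest integer P_c is 955 mb.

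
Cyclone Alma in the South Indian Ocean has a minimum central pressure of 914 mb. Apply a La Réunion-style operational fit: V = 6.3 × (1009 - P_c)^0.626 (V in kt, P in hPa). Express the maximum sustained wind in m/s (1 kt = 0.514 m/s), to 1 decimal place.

56.0 m/s

ΔP = 1009 − 914 = 95 mb.
V ≈ 6.3 × 95^0.626 = 6.3 × 17.300 ≈ 108.992 kt.
108.992 × 0.514 ≈ 56.02 m/s → 56.0 m/s.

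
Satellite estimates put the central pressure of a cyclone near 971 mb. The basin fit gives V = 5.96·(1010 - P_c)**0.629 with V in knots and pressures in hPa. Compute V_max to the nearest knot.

ΔP = 1010 − 971 = 39 mb.
39^0.629 ≈ 10.018.
V ≈ 5.96 × 10.018 ≈ 59.7 kt.

60 kt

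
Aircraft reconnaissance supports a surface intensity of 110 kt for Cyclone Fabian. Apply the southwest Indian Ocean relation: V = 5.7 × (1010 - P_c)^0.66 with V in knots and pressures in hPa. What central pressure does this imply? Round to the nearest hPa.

ΔP = (V / 5.7)^(1/0.66) = (110/5.7)^1.515.
110/5.7 = 19.298; 19.298^1.515 ≈ 88.67 hPa.
P_c = 1010 − 88.67 = 921.33 ≈ 921 hPa.

921 hPa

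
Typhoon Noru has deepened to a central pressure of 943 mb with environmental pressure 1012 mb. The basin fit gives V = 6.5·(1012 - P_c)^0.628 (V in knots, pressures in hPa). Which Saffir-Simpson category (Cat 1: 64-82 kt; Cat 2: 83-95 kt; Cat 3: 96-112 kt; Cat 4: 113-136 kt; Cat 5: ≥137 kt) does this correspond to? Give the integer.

2

ΔP = 1012 − 943 = 69 mb.
V ≈ 6.5 × 69^0.628 = 6.5 × 14.28 ≈ 93 kt.
93 kt falls in the Category 2 band.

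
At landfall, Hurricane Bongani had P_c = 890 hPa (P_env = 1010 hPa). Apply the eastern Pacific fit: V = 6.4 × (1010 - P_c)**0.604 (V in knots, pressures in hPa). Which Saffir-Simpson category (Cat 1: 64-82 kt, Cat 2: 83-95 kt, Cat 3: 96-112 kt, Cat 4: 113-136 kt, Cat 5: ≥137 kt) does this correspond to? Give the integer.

ΔP = 1010 − 890 = 120 hPa.
V ≈ 6.4 × 120^0.604 = 6.4 × 18.02 ≈ 115 kt.
115 kt falls in the Category 4 band.

4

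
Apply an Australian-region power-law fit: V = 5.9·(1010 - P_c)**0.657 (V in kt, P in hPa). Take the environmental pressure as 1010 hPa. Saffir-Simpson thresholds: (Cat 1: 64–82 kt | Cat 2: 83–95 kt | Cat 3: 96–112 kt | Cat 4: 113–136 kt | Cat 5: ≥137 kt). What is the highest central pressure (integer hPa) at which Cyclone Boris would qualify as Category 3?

Category 3 begins at V = 96 kt.
Required ΔP = (96/5.9)^(1/0.657) = 16.271^1.522 ≈ 69.80 hPa.
P_c ≤ 1010 − 69.80 = 940.20, so the highest integer P_c is 940 hPa.

940 hPa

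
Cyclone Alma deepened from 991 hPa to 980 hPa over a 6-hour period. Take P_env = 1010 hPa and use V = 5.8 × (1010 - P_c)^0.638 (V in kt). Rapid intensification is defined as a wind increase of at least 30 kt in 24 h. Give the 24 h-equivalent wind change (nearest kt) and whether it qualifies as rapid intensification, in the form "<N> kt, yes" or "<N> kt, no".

V₁: ΔP = 19, V ≈ 5.8 × 19^0.638 ≈ 37.96 kt.
V₂: ΔP = 30, V ≈ 5.8 × 30^0.638 ≈ 50.80 kt.
ΔV over 6 h = 12.84 kt → 24 h equivalent = 12.84 × 24/6 ≈ 51.36 kt.
51 kt ≥ 30 kt ⇒ rapid intensification.

51 kt, yes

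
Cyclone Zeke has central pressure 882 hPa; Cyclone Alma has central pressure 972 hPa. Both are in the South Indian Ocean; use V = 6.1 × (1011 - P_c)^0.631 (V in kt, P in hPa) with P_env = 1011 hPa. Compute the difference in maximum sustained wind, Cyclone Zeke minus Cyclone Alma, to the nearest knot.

69 kt

Cyclone Zeke: ΔP = 129; V ≈ 6.1 × 129^0.631 ≈ 130.95 kt.
Cyclone Alma: ΔP = 39; V ≈ 6.1 × 39^0.631 ≈ 61.56 kt.
Difference ≈ 130.95 − 61.56 = 69.39 → 69 kt.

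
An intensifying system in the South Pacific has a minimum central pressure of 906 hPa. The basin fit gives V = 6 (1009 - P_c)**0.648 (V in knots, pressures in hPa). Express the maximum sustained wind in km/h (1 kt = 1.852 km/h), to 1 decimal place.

223.9 km/h

ΔP = 1009 − 906 = 103 hPa.
V ≈ 6 × 103^0.648 = 6 × 20.152 ≈ 120.912 kt.
120.912 × 1.852 ≈ 223.93 km/h → 223.9 km/h.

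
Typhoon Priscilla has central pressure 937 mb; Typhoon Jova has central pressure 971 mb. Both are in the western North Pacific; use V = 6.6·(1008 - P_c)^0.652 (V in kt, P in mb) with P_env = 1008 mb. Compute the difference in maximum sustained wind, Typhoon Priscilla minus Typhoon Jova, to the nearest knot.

Typhoon Priscilla: ΔP = 71; V ≈ 6.6 × 71^0.652 ≈ 106.31 kt.
Typhoon Jova: ΔP = 37; V ≈ 6.6 × 37^0.652 ≈ 69.50 kt.
Difference ≈ 106.31 − 69.50 = 36.81 → 37 kt.

37 kt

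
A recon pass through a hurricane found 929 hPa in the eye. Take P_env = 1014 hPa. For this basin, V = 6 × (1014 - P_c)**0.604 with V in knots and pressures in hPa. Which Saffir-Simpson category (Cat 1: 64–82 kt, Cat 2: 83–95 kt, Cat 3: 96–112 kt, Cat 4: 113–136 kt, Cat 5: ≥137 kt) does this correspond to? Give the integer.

ΔP = 1014 − 929 = 85 hPa.
V ≈ 6 × 85^0.604 = 6 × 14.63 ≈ 88 kt.
88 kt falls in the Category 2 band.

2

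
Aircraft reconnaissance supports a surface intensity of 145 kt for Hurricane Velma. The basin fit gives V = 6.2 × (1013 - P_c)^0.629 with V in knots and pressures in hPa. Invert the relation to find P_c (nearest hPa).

863 hPa

ΔP = (V / 6.2)^(1/0.629) = (145/6.2)^1.590.
145/6.2 = 23.387; 23.387^1.590 ≈ 150.12 hPa.
P_c = 1013 − 150.12 = 862.88 ≈ 863 hPa.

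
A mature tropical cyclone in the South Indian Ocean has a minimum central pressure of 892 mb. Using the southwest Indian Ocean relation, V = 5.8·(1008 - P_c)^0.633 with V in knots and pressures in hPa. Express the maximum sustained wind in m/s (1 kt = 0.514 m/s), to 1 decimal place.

60.4 m/s

ΔP = 1008 − 892 = 116 mb.
V ≈ 5.8 × 116^0.633 = 5.8 × 20.268 ≈ 117.552 kt.
117.552 × 0.514 ≈ 60.42 m/s → 60.4 m/s.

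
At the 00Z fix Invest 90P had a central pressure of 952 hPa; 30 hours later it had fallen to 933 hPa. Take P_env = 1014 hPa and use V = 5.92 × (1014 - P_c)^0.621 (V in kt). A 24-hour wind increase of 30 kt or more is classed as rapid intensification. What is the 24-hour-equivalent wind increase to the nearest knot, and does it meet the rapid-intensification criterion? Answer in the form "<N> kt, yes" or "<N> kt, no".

11 kt, no

V₁: ΔP = 62, V ≈ 5.92 × 62^0.621 ≈ 76.81 kt.
V₂: ΔP = 81, V ≈ 5.92 × 81^0.621 ≈ 90.68 kt.
ΔV over 30 h = 13.87 kt → 24 h equivalent = 13.87 × 24/30 ≈ 11.10 kt.
11 kt < 30 kt ⇒ not rapid intensification.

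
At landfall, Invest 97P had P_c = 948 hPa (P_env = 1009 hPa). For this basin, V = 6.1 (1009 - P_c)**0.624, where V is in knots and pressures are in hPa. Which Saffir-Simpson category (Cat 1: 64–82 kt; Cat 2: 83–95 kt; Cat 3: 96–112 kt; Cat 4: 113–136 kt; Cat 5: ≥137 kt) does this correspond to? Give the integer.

ΔP = 1009 − 948 = 61 hPa.
V ≈ 6.1 × 61^0.624 = 6.1 × 13.00 ≈ 79 kt.
79 kt falls in the Category 1 band.

1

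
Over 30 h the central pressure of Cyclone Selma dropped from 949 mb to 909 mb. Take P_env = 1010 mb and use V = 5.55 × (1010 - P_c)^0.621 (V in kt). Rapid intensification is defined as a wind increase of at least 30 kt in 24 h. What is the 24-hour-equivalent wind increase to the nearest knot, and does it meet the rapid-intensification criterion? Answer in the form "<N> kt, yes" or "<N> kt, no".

V₁: ΔP = 61, V ≈ 5.55 × 61^0.621 ≈ 71.28 kt.
V₂: ΔP = 101, V ≈ 5.55 × 101^0.621 ≈ 97.49 kt.
ΔV over 30 h = 26.21 kt → 24 h equivalent = 26.21 × 24/30 ≈ 20.97 kt.
21 kt < 30 kt ⇒ not rapid intensification.

21 kt, no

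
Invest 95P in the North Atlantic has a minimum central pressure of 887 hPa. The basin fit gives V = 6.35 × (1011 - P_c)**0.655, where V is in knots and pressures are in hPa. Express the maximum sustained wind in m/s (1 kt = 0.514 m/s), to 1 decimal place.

ΔP = 1011 − 887 = 124 hPa.
V ≈ 6.35 × 124^0.655 = 6.35 × 23.507 ≈ 149.267 kt.
149.267 × 0.514 ≈ 76.72 m/s → 76.7 m/s.

76.7 m/s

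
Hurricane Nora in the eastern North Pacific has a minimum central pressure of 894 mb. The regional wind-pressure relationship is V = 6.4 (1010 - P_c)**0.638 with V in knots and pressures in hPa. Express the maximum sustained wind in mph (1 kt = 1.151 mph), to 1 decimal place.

ΔP = 1010 − 894 = 116 mb.
V ≈ 6.4 × 116^0.638 = 6.4 × 20.755 ≈ 132.832 kt.
132.832 × 1.151 ≈ 152.89 mph → 152.9 mph.

152.9 mph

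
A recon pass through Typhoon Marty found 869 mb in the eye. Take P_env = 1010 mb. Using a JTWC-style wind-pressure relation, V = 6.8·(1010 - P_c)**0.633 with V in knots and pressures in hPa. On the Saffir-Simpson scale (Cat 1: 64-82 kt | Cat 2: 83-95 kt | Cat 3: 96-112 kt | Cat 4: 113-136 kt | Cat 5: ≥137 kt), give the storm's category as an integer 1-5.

ΔP = 1010 − 869 = 141 mb.
V ≈ 6.8 × 141^0.633 = 6.8 × 22.93 ≈ 156 kt.
156 kt falls in the Category 5 band.

5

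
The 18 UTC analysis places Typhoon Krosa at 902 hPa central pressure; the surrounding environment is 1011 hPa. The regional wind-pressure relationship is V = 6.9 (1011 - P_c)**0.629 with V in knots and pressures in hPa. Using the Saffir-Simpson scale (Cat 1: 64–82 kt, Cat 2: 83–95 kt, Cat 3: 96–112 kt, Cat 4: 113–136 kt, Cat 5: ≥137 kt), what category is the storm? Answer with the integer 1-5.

ΔP = 1011 − 902 = 109 hPa.
V ≈ 6.9 × 109^0.629 = 6.9 × 19.12 ≈ 132 kt.
132 kt falls in the Category 4 band.

4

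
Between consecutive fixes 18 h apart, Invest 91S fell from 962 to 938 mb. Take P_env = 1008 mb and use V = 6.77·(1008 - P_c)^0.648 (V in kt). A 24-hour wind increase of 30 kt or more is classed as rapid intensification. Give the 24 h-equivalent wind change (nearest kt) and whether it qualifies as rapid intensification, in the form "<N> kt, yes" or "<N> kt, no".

V₁: ΔP = 46, V ≈ 6.77 × 46^0.648 ≈ 80.92 kt.
V₂: ΔP = 70, V ≈ 6.77 × 70^0.648 ≈ 106.22 kt.
ΔV over 18 h = 25.30 kt → 24 h equivalent = 25.30 × 24/18 ≈ 33.73 kt.
34 kt ≥ 30 kt ⇒ rapid intensification.

34 kt, yes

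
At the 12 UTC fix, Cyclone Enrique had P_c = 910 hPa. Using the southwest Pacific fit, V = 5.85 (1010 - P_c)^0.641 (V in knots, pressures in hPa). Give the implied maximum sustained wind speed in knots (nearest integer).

ΔP = 1010 − 910 = 100 hPa.
100^0.641 ≈ 19.143.
V ≈ 5.85 × 19.143 ≈ 112.0 kt.

112 kt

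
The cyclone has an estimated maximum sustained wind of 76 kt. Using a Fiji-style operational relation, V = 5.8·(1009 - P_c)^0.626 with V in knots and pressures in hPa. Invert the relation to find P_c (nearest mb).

948 mb

ΔP = (V / 5.8)^(1/0.626) = (76/5.8)^1.597.
76/5.8 = 13.103; 13.103^1.597 ≈ 60.95 mb.
P_c = 1009 − 60.95 = 948.05 ≈ 948 mb.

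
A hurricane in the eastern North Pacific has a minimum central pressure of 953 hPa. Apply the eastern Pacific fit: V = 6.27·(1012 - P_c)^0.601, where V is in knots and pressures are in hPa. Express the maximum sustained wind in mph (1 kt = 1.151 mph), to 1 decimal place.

83.7 mph

ΔP = 1012 − 953 = 59 hPa.
V ≈ 6.27 × 59^0.601 = 6.27 × 11.595 ≈ 72.703 kt.
72.703 × 1.151 ≈ 83.68 mph → 83.7 mph.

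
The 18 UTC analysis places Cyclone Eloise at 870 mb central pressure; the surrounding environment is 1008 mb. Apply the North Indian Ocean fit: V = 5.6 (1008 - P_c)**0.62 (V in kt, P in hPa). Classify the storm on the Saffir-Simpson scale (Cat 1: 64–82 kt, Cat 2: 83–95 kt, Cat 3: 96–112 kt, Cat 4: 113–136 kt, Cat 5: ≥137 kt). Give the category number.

ΔP = 1008 − 870 = 138 mb.
V ≈ 5.6 × 138^0.62 = 5.6 × 21.22 ≈ 119 kt.
119 kt falls in the Category 4 band.

4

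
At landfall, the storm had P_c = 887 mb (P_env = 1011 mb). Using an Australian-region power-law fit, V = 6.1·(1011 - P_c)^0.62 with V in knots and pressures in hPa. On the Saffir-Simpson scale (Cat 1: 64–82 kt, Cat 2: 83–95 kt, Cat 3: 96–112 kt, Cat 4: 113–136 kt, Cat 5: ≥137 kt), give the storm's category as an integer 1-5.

ΔP = 1011 − 887 = 124 mb.
V ≈ 6.1 × 124^0.62 = 6.1 × 19.86 ≈ 121 kt.
121 kt falls in the Category 4 band.

4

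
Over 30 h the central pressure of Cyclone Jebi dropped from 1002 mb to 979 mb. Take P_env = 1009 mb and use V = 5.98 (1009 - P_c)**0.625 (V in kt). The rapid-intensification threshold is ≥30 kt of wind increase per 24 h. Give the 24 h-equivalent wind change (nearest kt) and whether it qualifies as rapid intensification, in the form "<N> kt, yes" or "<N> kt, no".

24 kt, no

V₁: ΔP = 7, V ≈ 5.98 × 7^0.625 ≈ 20.18 kt.
V₂: ΔP = 30, V ≈ 5.98 × 30^0.625 ≈ 50.11 kt.
ΔV over 30 h = 29.93 kt → 24 h equivalent = 29.93 × 24/30 ≈ 23.94 kt.
24 kt < 30 kt ⇒ not rapid intensification.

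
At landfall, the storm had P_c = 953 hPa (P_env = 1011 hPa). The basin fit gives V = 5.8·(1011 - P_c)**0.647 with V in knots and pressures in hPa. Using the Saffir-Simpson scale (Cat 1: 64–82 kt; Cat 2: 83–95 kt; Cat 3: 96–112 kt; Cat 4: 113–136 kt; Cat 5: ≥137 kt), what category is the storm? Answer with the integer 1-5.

ΔP = 1011 − 953 = 58 hPa.
V ≈ 5.8 × 58^0.647 = 5.8 × 13.83 ≈ 80 kt.
80 kt falls in the Category 1 band.

1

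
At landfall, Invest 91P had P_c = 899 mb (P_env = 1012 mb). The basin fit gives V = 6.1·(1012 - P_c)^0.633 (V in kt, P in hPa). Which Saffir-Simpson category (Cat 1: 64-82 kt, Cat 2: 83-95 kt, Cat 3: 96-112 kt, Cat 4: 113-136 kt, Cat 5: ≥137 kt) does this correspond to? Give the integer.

4

ΔP = 1012 − 899 = 113 mb.
V ≈ 6.1 × 113^0.633 = 6.1 × 19.93 ≈ 122 kt.
122 kt falls in the Category 4 band.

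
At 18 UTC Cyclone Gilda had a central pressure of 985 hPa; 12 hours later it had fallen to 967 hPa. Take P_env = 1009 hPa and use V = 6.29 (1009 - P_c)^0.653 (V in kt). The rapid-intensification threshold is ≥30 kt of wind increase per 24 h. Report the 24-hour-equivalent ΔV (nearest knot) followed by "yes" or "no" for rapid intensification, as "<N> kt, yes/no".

44 kt, yes

V₁: ΔP = 24, V ≈ 6.29 × 24^0.653 ≈ 50.11 kt.
V₂: ΔP = 42, V ≈ 6.29 × 42^0.653 ≈ 72.22 kt.
ΔV over 12 h = 22.11 kt → 24 h equivalent = 22.11 × 24/12 ≈ 44.22 kt.
44 kt ≥ 30 kt ⇒ rapid intensification.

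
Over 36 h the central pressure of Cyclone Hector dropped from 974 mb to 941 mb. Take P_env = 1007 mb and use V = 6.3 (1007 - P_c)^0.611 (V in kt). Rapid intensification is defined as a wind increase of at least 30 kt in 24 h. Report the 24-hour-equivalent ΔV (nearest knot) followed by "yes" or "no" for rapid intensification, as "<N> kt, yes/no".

V₁: ΔP = 33, V ≈ 6.3 × 33^0.611 ≈ 53.35 kt.
V₂: ΔP = 66, V ≈ 6.3 × 66^0.611 ≈ 81.49 kt.
ΔV over 36 h = 28.14 kt → 24 h equivalent = 28.14 × 24/36 ≈ 18.76 kt.
19 kt < 30 kt ⇒ not rapid intensification.

19 kt, no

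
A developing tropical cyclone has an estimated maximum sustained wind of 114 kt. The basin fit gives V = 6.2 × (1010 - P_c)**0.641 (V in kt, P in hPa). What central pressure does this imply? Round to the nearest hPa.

ΔP = (V / 6.2)^(1/0.641) = (114/6.2)^1.560.
114/6.2 = 18.387; 18.387^1.560 ≈ 93.91 hPa.
P_c = 1010 − 93.91 = 916.09 ≈ 916 hPa.

916 hPa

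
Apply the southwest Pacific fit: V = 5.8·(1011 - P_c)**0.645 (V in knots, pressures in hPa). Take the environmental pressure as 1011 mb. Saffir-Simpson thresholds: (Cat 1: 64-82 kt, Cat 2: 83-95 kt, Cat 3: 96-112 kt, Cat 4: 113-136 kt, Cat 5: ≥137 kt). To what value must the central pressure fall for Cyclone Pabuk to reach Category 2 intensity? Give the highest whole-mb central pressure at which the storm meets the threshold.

Category 2 begins at V = 83 kt.
Required ΔP = (83/5.8)^(1/0.645) = 14.310^1.550 ≈ 61.90 mb.
P_c ≤ 1011 − 61.90 = 949.10, so the highest integer P_c is 949 mb.

949 mb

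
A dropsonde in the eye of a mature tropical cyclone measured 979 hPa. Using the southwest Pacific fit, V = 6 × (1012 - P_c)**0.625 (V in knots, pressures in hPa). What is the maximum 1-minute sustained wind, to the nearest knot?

ΔP = 1012 − 979 = 33 hPa.
33^0.625 ≈ 8.893.
V ≈ 6 × 8.893 ≈ 53.4 kt.

53 kt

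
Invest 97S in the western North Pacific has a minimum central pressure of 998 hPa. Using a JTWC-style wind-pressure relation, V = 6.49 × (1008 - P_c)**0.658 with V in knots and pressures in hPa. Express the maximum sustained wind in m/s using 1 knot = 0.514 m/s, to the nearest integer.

ΔP = 1008 − 998 = 10 hPa.
V ≈ 6.49 × 10^0.658 = 6.49 × 4.550 ≈ 29.529 kt.
29.529 × 0.514 ≈ 15.18 m/s → 15 m/s.

15 m/s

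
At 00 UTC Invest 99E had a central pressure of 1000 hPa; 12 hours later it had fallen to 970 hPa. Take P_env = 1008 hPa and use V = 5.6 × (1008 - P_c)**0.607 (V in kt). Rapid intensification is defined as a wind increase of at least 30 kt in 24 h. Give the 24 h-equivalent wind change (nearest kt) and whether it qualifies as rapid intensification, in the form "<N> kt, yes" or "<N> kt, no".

62 kt, yes

V₁: ΔP = 8, V ≈ 5.6 × 8^0.607 ≈ 19.79 kt.
V₂: ΔP = 38, V ≈ 5.6 × 38^0.607 ≈ 50.95 kt.
ΔV over 12 h = 31.16 kt → 24 h equivalent = 31.16 × 24/12 ≈ 62.32 kt.
62 kt ≥ 30 kt ⇒ rapid intensification.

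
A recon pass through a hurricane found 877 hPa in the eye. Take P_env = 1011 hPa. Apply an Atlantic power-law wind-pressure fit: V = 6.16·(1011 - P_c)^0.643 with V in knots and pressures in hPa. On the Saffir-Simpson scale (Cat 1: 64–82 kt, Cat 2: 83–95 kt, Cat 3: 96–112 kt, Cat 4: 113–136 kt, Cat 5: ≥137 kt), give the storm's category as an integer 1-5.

5

ΔP = 1011 − 877 = 134 hPa.
V ≈ 6.16 × 134^0.643 = 6.16 × 23.32 ≈ 144 kt.
144 kt falls in the Category 5 band.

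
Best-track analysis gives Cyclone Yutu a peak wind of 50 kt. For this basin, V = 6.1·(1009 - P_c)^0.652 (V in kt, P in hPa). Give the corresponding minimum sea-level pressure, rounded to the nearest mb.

984 mb

ΔP = (V / 6.1)^(1/0.652) = (50/6.1)^1.534.
50/6.1 = 8.197; 8.197^1.534 ≈ 25.19 mb.
P_c = 1009 − 25.19 = 983.81 ≈ 984 mb.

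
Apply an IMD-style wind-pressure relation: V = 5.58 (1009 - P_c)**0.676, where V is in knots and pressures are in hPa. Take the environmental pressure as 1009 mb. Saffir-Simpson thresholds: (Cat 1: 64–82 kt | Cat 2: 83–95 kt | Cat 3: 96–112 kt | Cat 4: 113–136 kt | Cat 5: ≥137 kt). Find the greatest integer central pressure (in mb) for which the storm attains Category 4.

Category 4 begins at V = 113 kt.
Required ΔP = (113/5.58)^(1/0.676) = 20.251^1.479 ≈ 85.63 mb.
P_c ≤ 1009 − 85.63 = 923.37, so the highest integer P_c is 923 mb.

923 mb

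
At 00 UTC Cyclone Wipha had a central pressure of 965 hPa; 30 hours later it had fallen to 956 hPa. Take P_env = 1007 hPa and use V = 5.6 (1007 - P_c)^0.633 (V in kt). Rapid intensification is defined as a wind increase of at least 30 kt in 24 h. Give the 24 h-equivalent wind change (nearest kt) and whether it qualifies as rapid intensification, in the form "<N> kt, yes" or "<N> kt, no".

6 kt, no

V₁: ΔP = 42, V ≈ 5.6 × 42^0.633 ≈ 59.66 kt.
V₂: ΔP = 51, V ≈ 5.6 × 51^0.633 ≈ 67.47 kt.
ΔV over 30 h = 7.81 kt → 24 h equivalent = 7.81 × 24/30 ≈ 6.25 kt.
6 kt < 30 kt ⇒ not rapid intensification.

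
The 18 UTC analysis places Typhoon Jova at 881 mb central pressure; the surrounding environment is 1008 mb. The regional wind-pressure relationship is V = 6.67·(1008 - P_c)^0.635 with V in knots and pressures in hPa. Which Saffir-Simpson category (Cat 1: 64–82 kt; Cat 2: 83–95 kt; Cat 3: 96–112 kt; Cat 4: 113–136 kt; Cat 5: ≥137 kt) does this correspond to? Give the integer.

ΔP = 1008 − 881 = 127 mb.
V ≈ 6.67 × 127^0.635 = 6.67 × 21.67 ≈ 145 kt.
145 kt falls in the Category 5 band.

5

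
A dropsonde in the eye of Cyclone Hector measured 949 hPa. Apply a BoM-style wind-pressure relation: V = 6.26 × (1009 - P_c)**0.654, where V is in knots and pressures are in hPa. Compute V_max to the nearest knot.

ΔP = 1009 − 949 = 60 hPa.
60^0.654 ≈ 14.552.
V ≈ 6.26 × 14.552 ≈ 91.1 kt.

91 kt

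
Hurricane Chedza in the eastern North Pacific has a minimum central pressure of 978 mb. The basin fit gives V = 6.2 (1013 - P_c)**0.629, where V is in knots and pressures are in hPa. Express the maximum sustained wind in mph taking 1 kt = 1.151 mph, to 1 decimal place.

ΔP = 1013 − 978 = 35 mb.
V ≈ 6.2 × 35^0.629 = 6.2 × 9.359 ≈ 58.024 kt.
58.024 × 1.151 ≈ 66.79 mph → 66.8 mph.

66.8 mph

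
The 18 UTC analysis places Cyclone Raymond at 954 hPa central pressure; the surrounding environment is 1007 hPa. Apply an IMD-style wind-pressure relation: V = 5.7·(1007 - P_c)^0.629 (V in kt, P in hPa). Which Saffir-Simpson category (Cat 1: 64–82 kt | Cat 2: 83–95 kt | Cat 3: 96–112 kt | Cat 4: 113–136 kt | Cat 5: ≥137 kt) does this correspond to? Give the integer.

ΔP = 1007 − 954 = 53 hPa.
V ≈ 5.7 × 53^0.629 = 5.7 × 12.15 ≈ 69 kt.
69 kt falls in the Category 1 band.

1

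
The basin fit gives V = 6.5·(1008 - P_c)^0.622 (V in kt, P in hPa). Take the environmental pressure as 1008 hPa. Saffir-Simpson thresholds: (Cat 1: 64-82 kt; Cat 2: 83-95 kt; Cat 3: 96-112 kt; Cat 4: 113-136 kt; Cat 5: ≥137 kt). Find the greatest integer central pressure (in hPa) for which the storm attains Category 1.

Category 1 begins at V = 64 kt.
Required ΔP = (64/6.5)^(1/0.622) = 9.846^1.608 ≈ 39.53 hPa.
P_c ≤ 1008 − 39.53 = 968.47, so the highest integer P_c is 968 hPa.

968 hPa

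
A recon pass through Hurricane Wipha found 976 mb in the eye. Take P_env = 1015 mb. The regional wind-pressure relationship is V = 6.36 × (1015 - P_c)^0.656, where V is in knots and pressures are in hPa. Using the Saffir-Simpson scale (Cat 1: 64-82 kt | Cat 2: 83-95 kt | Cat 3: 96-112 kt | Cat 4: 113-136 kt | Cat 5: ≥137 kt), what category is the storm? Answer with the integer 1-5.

ΔP = 1015 − 976 = 39 mb.
V ≈ 6.36 × 39^0.656 = 6.36 × 11.06 ≈ 70 kt.
70 kt falls in the Category 1 band.

1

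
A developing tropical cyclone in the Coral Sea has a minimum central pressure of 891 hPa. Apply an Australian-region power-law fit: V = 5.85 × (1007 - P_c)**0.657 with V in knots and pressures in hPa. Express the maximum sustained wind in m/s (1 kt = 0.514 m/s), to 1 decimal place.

68.3 m/s

ΔP = 1007 − 891 = 116 hPa.
V ≈ 5.85 × 116^0.657 = 5.85 × 22.717 ≈ 132.894 kt.
132.894 × 0.514 ≈ 68.31 m/s → 68.3 m/s.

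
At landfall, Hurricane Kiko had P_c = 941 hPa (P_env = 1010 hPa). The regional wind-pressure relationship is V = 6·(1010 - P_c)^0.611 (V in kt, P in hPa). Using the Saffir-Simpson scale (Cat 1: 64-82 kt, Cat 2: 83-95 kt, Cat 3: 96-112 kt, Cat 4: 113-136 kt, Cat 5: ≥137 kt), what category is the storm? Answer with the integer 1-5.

ΔP = 1010 − 941 = 69 hPa.
V ≈ 6 × 69^0.611 = 6 × 13.29 ≈ 80 kt.
80 kt falls in the Category 1 band.

1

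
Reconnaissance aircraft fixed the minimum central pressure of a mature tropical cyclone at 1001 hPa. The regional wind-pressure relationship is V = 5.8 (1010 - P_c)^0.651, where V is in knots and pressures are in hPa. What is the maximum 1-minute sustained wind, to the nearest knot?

24 kt

ΔP = 1010 − 1001 = 9 hPa.
9^0.651 ≈ 4.180.
V ≈ 5.8 × 4.180 ≈ 24.2 kt.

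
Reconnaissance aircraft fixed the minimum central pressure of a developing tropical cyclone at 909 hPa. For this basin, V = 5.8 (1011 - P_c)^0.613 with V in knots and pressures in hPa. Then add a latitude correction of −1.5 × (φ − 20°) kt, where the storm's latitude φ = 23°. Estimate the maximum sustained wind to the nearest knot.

94 kt

ΔP = 1011 − 909 = 102 hPa.
102^0.613 ≈ 17.032.
V ≈ 5.8 × 17.032 ≈ 98.8 kt.
Latitude correction: −1.5 × (23 − 20) = -4.5 kt.
Corrected V ≈ 94.3 kt → 94 kt.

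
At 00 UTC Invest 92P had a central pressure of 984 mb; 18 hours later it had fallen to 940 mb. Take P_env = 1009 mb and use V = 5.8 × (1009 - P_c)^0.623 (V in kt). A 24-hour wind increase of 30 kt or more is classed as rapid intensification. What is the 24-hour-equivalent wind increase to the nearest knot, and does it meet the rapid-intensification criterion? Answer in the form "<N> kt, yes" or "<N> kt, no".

51 kt, yes

V₁: ΔP = 25, V ≈ 5.8 × 25^0.623 ≈ 43.09 kt.
V₂: ΔP = 69, V ≈ 5.8 × 69^0.623 ≈ 81.10 kt.
ΔV over 18 h = 38.01 kt → 24 h equivalent = 38.01 × 24/18 ≈ 50.68 kt.
51 kt ≥ 30 kt ⇒ rapid intensification.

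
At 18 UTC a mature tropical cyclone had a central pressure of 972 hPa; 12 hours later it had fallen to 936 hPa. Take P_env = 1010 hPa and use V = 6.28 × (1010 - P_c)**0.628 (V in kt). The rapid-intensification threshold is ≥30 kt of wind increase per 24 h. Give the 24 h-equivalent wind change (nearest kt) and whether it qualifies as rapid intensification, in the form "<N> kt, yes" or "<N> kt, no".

V₁: ΔP = 38, V ≈ 6.28 × 38^0.628 ≈ 61.67 kt.
V₂: ΔP = 74, V ≈ 6.28 × 74^0.628 ≈ 93.72 kt.
ΔV over 12 h = 32.05 kt → 24 h equivalent = 32.05 × 24/12 ≈ 64.10 kt.
64 kt ≥ 30 kt ⇒ rapid intensification.

64 kt, yes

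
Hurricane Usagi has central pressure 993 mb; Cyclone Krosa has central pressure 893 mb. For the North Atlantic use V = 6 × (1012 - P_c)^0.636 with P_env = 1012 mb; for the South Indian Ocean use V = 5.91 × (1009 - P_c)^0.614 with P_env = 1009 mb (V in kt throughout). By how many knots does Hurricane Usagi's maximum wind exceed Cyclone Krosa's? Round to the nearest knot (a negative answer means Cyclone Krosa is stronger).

-70 kt

Hurricane Usagi: ΔP = 19; V ≈ 6 × 19^0.636 ≈ 39.03 kt.
Cyclone Krosa: ΔP = 116; V ≈ 5.91 × 116^0.614 ≈ 109.44 kt.
Difference ≈ 39.03 − 109.44 = -70.41 → -70 kt.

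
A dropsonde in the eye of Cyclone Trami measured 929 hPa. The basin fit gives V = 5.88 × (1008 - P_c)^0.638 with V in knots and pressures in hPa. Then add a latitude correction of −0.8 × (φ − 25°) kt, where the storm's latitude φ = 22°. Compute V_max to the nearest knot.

98 kt

ΔP = 1008 − 929 = 79 hPa.
79^0.638 ≈ 16.244.
V ≈ 5.88 × 16.244 ≈ 95.5 kt.
Latitude correction: −0.8 × (22 − 25) = 2.4 kt.
Corrected V ≈ 97.9 kt → 98 kt.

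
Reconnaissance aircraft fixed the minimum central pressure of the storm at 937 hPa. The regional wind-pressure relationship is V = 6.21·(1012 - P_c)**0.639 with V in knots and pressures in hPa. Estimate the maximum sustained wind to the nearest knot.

ΔP = 1012 − 937 = 75 hPa.
75^0.639 ≈ 15.782.
V ≈ 6.21 × 15.782 ≈ 98.0 kt.

98 kt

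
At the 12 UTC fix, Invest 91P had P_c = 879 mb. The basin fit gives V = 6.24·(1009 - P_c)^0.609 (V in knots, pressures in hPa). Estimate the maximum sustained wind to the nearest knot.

121 kt

ΔP = 1009 − 879 = 130 mb.
130^0.609 ≈ 19.382.
V ≈ 6.24 × 19.382 ≈ 120.9 kt.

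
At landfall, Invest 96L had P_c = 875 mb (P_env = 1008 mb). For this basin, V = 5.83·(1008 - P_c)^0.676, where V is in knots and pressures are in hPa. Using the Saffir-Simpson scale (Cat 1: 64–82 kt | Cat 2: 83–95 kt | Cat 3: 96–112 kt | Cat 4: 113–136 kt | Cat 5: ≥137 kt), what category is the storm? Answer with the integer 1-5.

ΔP = 1008 − 875 = 133 mb.
V ≈ 5.83 × 133^0.676 = 5.83 × 27.27 ≈ 159 kt.
159 kt falls in the Category 5 band.

5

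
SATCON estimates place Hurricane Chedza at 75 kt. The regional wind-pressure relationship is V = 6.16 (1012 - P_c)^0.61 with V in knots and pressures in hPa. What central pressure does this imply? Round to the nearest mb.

ΔP = (V / 6.16)^(1/0.61) = (75/6.16)^1.639.
75/6.16 = 12.175; 12.175^1.639 ≈ 60.18 mb.
P_c = 1012 − 60.18 = 951.82 ≈ 952 mb.

952 mb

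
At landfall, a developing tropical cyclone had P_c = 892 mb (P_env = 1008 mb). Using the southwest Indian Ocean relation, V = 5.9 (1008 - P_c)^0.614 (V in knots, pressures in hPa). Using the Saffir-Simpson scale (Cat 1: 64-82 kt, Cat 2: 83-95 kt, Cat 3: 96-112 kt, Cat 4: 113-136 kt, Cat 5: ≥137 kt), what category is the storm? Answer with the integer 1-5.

ΔP = 1008 − 892 = 116 mb.
V ≈ 5.9 × 116^0.614 = 5.9 × 18.52 ≈ 109 kt.
109 kt falls in the Category 3 band.

3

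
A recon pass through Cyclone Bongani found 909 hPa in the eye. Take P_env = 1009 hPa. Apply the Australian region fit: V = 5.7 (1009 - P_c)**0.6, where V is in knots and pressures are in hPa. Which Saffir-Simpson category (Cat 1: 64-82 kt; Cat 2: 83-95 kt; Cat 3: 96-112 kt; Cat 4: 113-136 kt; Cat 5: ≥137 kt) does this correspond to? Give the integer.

2

ΔP = 1009 − 909 = 100 hPa.
V ≈ 5.7 × 100^0.6 = 5.7 × 15.85 ≈ 90 kt.
90 kt falls in the Category 2 band.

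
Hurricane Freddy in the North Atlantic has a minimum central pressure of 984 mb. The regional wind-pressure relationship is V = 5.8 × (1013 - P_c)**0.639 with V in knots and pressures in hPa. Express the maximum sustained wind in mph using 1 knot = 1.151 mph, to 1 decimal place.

ΔP = 1013 − 984 = 29 mb.
V ≈ 5.8 × 29^0.639 = 5.8 × 8.599 ≈ 49.877 kt.
49.877 × 1.151 ≈ 57.41 mph → 57.4 mph.

57.4 mph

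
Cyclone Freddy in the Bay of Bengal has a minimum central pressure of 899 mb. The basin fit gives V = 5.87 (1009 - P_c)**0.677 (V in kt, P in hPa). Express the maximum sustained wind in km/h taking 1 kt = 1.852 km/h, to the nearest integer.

ΔP = 1009 − 899 = 110 mb.
V ≈ 5.87 × 110^0.677 = 5.87 × 24.100 ≈ 141.469 kt.
141.469 × 1.852 ≈ 262.00 km/h → 262 km/h.

262 km/h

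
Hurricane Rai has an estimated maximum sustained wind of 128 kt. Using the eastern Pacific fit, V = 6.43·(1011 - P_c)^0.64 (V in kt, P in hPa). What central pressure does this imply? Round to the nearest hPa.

ΔP = (V / 6.43)^(1/0.64) = (128/6.43)^1.562.
128/6.43 = 19.907; 19.907^1.562 ≈ 107.07 hPa.
P_c = 1011 − 107.07 = 903.93 ≈ 904 hPa.

904 hPa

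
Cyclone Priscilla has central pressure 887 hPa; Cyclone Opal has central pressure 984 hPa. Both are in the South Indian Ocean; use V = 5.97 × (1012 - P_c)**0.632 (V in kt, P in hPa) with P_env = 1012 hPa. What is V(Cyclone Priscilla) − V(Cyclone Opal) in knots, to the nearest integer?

77 kt

Cyclone Priscilla: ΔP = 125; V ≈ 5.97 × 125^0.632 ≈ 126.25 kt.
Cyclone Opal: ΔP = 28; V ≈ 5.97 × 28^0.632 ≈ 49.04 kt.
Difference ≈ 126.25 − 49.04 = 77.21 → 77 kt.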